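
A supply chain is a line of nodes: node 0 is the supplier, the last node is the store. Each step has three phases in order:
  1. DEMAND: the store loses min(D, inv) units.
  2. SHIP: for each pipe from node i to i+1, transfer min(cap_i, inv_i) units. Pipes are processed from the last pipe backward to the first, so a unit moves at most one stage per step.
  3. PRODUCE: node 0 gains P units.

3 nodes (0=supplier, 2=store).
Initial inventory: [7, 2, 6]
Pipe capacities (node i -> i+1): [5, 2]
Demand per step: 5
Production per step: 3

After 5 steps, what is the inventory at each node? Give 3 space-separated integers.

Step 1: demand=5,sold=5 ship[1->2]=2 ship[0->1]=5 prod=3 -> inv=[5 5 3]
Step 2: demand=5,sold=3 ship[1->2]=2 ship[0->1]=5 prod=3 -> inv=[3 8 2]
Step 3: demand=5,sold=2 ship[1->2]=2 ship[0->1]=3 prod=3 -> inv=[3 9 2]
Step 4: demand=5,sold=2 ship[1->2]=2 ship[0->1]=3 prod=3 -> inv=[3 10 2]
Step 5: demand=5,sold=2 ship[1->2]=2 ship[0->1]=3 prod=3 -> inv=[3 11 2]

3 11 2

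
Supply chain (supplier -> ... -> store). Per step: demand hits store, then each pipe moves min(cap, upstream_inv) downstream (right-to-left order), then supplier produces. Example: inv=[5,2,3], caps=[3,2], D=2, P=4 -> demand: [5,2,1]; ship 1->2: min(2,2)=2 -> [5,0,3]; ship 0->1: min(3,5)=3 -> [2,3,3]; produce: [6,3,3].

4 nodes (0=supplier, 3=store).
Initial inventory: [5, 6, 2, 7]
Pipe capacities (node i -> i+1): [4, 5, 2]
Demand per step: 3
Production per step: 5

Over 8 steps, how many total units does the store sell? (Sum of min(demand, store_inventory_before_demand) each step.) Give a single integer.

Step 1: sold=3 (running total=3) -> [6 5 5 6]
Step 2: sold=3 (running total=6) -> [7 4 8 5]
Step 3: sold=3 (running total=9) -> [8 4 10 4]
Step 4: sold=3 (running total=12) -> [9 4 12 3]
Step 5: sold=3 (running total=15) -> [10 4 14 2]
Step 6: sold=2 (running total=17) -> [11 4 16 2]
Step 7: sold=2 (running total=19) -> [12 4 18 2]
Step 8: sold=2 (running total=21) -> [13 4 20 2]

Answer: 21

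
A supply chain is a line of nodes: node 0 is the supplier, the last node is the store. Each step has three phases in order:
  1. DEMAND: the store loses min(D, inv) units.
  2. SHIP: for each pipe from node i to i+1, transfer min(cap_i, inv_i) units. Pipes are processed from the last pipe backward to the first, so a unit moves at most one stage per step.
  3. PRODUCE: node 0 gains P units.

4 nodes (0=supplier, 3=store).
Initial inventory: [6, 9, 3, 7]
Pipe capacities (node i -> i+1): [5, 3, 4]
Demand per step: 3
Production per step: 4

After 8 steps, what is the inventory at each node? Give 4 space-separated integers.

Step 1: demand=3,sold=3 ship[2->3]=3 ship[1->2]=3 ship[0->1]=5 prod=4 -> inv=[5 11 3 7]
Step 2: demand=3,sold=3 ship[2->3]=3 ship[1->2]=3 ship[0->1]=5 prod=4 -> inv=[4 13 3 7]
Step 3: demand=3,sold=3 ship[2->3]=3 ship[1->2]=3 ship[0->1]=4 prod=4 -> inv=[4 14 3 7]
Step 4: demand=3,sold=3 ship[2->3]=3 ship[1->2]=3 ship[0->1]=4 prod=4 -> inv=[4 15 3 7]
Step 5: demand=3,sold=3 ship[2->3]=3 ship[1->2]=3 ship[0->1]=4 prod=4 -> inv=[4 16 3 7]
Step 6: demand=3,sold=3 ship[2->3]=3 ship[1->2]=3 ship[0->1]=4 prod=4 -> inv=[4 17 3 7]
Step 7: demand=3,sold=3 ship[2->3]=3 ship[1->2]=3 ship[0->1]=4 prod=4 -> inv=[4 18 3 7]
Step 8: demand=3,sold=3 ship[2->3]=3 ship[1->2]=3 ship[0->1]=4 prod=4 -> inv=[4 19 3 7]

4 19 3 7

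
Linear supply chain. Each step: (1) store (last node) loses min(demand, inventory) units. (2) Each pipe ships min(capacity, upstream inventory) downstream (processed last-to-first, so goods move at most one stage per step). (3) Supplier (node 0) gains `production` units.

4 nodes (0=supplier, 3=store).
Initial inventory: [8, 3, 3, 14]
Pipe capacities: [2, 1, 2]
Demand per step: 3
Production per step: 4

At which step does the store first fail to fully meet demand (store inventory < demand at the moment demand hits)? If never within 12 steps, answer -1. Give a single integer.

Step 1: demand=3,sold=3 ship[2->3]=2 ship[1->2]=1 ship[0->1]=2 prod=4 -> [10 4 2 13]
Step 2: demand=3,sold=3 ship[2->3]=2 ship[1->2]=1 ship[0->1]=2 prod=4 -> [12 5 1 12]
Step 3: demand=3,sold=3 ship[2->3]=1 ship[1->2]=1 ship[0->1]=2 prod=4 -> [14 6 1 10]
Step 4: demand=3,sold=3 ship[2->3]=1 ship[1->2]=1 ship[0->1]=2 prod=4 -> [16 7 1 8]
Step 5: demand=3,sold=3 ship[2->3]=1 ship[1->2]=1 ship[0->1]=2 prod=4 -> [18 8 1 6]
Step 6: demand=3,sold=3 ship[2->3]=1 ship[1->2]=1 ship[0->1]=2 prod=4 -> [20 9 1 4]
Step 7: demand=3,sold=3 ship[2->3]=1 ship[1->2]=1 ship[0->1]=2 prod=4 -> [22 10 1 2]
Step 8: demand=3,sold=2 ship[2->3]=1 ship[1->2]=1 ship[0->1]=2 prod=4 -> [24 11 1 1]
Step 9: demand=3,sold=1 ship[2->3]=1 ship[1->2]=1 ship[0->1]=2 prod=4 -> [26 12 1 1]
Step 10: demand=3,sold=1 ship[2->3]=1 ship[1->2]=1 ship[0->1]=2 prod=4 -> [28 13 1 1]
Step 11: demand=3,sold=1 ship[2->3]=1 ship[1->2]=1 ship[0->1]=2 prod=4 -> [30 14 1 1]
Step 12: demand=3,sold=1 ship[2->3]=1 ship[1->2]=1 ship[0->1]=2 prod=4 -> [32 15 1 1]
First stockout at step 8

8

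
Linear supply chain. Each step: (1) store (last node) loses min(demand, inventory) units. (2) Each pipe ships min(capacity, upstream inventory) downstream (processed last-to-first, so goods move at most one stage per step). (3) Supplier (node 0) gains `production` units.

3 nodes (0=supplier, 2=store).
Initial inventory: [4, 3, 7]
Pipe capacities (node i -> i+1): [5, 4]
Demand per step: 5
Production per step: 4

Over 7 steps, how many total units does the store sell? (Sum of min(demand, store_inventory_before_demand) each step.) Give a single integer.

Answer: 30

Derivation:
Step 1: sold=5 (running total=5) -> [4 4 5]
Step 2: sold=5 (running total=10) -> [4 4 4]
Step 3: sold=4 (running total=14) -> [4 4 4]
Step 4: sold=4 (running total=18) -> [4 4 4]
Step 5: sold=4 (running total=22) -> [4 4 4]
Step 6: sold=4 (running total=26) -> [4 4 4]
Step 7: sold=4 (running total=30) -> [4 4 4]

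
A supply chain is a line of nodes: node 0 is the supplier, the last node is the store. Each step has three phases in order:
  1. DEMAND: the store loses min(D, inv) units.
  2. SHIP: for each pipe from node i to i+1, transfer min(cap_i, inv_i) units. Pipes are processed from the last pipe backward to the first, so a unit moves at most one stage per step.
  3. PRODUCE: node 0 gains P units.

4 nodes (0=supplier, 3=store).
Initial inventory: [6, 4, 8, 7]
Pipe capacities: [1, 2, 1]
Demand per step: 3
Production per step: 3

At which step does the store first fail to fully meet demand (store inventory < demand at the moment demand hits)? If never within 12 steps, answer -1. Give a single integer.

Step 1: demand=3,sold=3 ship[2->3]=1 ship[1->2]=2 ship[0->1]=1 prod=3 -> [8 3 9 5]
Step 2: demand=3,sold=3 ship[2->3]=1 ship[1->2]=2 ship[0->1]=1 prod=3 -> [10 2 10 3]
Step 3: demand=3,sold=3 ship[2->3]=1 ship[1->2]=2 ship[0->1]=1 prod=3 -> [12 1 11 1]
Step 4: demand=3,sold=1 ship[2->3]=1 ship[1->2]=1 ship[0->1]=1 prod=3 -> [14 1 11 1]
Step 5: demand=3,sold=1 ship[2->3]=1 ship[1->2]=1 ship[0->1]=1 prod=3 -> [16 1 11 1]
Step 6: demand=3,sold=1 ship[2->3]=1 ship[1->2]=1 ship[0->1]=1 prod=3 -> [18 1 11 1]
Step 7: demand=3,sold=1 ship[2->3]=1 ship[1->2]=1 ship[0->1]=1 prod=3 -> [20 1 11 1]
Step 8: demand=3,sold=1 ship[2->3]=1 ship[1->2]=1 ship[0->1]=1 prod=3 -> [22 1 11 1]
Step 9: demand=3,sold=1 ship[2->3]=1 ship[1->2]=1 ship[0->1]=1 prod=3 -> [24 1 11 1]
Step 10: demand=3,sold=1 ship[2->3]=1 ship[1->2]=1 ship[0->1]=1 prod=3 -> [26 1 11 1]
Step 11: demand=3,sold=1 ship[2->3]=1 ship[1->2]=1 ship[0->1]=1 prod=3 -> [28 1 11 1]
Step 12: demand=3,sold=1 ship[2->3]=1 ship[1->2]=1 ship[0->1]=1 prod=3 -> [30 1 11 1]
First stockout at step 4

4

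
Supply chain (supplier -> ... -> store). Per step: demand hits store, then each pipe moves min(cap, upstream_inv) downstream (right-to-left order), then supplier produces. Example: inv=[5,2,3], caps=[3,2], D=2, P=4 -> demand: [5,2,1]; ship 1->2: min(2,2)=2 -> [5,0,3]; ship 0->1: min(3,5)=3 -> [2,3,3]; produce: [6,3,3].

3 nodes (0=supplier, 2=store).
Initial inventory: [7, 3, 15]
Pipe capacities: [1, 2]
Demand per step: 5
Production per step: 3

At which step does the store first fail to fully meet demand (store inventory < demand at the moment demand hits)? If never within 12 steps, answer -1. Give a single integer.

Step 1: demand=5,sold=5 ship[1->2]=2 ship[0->1]=1 prod=3 -> [9 2 12]
Step 2: demand=5,sold=5 ship[1->2]=2 ship[0->1]=1 prod=3 -> [11 1 9]
Step 3: demand=5,sold=5 ship[1->2]=1 ship[0->1]=1 prod=3 -> [13 1 5]
Step 4: demand=5,sold=5 ship[1->2]=1 ship[0->1]=1 prod=3 -> [15 1 1]
Step 5: demand=5,sold=1 ship[1->2]=1 ship[0->1]=1 prod=3 -> [17 1 1]
Step 6: demand=5,sold=1 ship[1->2]=1 ship[0->1]=1 prod=3 -> [19 1 1]
Step 7: demand=5,sold=1 ship[1->2]=1 ship[0->1]=1 prod=3 -> [21 1 1]
Step 8: demand=5,sold=1 ship[1->2]=1 ship[0->1]=1 prod=3 -> [23 1 1]
Step 9: demand=5,sold=1 ship[1->2]=1 ship[0->1]=1 prod=3 -> [25 1 1]
Step 10: demand=5,sold=1 ship[1->2]=1 ship[0->1]=1 prod=3 -> [27 1 1]
Step 11: demand=5,sold=1 ship[1->2]=1 ship[0->1]=1 prod=3 -> [29 1 1]
Step 12: demand=5,sold=1 ship[1->2]=1 ship[0->1]=1 prod=3 -> [31 1 1]
First stockout at step 5

5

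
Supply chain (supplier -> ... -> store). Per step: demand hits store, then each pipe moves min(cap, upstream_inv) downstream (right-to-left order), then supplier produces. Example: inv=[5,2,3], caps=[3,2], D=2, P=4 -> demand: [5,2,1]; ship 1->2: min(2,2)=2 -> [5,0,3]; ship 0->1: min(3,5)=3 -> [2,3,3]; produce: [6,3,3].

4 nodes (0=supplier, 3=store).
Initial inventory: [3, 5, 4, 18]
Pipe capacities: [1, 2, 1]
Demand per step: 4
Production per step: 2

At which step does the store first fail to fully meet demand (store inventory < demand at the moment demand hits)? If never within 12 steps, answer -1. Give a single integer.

Step 1: demand=4,sold=4 ship[2->3]=1 ship[1->2]=2 ship[0->1]=1 prod=2 -> [4 4 5 15]
Step 2: demand=4,sold=4 ship[2->3]=1 ship[1->2]=2 ship[0->1]=1 prod=2 -> [5 3 6 12]
Step 3: demand=4,sold=4 ship[2->3]=1 ship[1->2]=2 ship[0->1]=1 prod=2 -> [6 2 7 9]
Step 4: demand=4,sold=4 ship[2->3]=1 ship[1->2]=2 ship[0->1]=1 prod=2 -> [7 1 8 6]
Step 5: demand=4,sold=4 ship[2->3]=1 ship[1->2]=1 ship[0->1]=1 prod=2 -> [8 1 8 3]
Step 6: demand=4,sold=3 ship[2->3]=1 ship[1->2]=1 ship[0->1]=1 prod=2 -> [9 1 8 1]
Step 7: demand=4,sold=1 ship[2->3]=1 ship[1->2]=1 ship[0->1]=1 prod=2 -> [10 1 8 1]
Step 8: demand=4,sold=1 ship[2->3]=1 ship[1->2]=1 ship[0->1]=1 prod=2 -> [11 1 8 1]
Step 9: demand=4,sold=1 ship[2->3]=1 ship[1->2]=1 ship[0->1]=1 prod=2 -> [12 1 8 1]
Step 10: demand=4,sold=1 ship[2->3]=1 ship[1->2]=1 ship[0->1]=1 prod=2 -> [13 1 8 1]
Step 11: demand=4,sold=1 ship[2->3]=1 ship[1->2]=1 ship[0->1]=1 prod=2 -> [14 1 8 1]
Step 12: demand=4,sold=1 ship[2->3]=1 ship[1->2]=1 ship[0->1]=1 prod=2 -> [15 1 8 1]
First stockout at step 6

6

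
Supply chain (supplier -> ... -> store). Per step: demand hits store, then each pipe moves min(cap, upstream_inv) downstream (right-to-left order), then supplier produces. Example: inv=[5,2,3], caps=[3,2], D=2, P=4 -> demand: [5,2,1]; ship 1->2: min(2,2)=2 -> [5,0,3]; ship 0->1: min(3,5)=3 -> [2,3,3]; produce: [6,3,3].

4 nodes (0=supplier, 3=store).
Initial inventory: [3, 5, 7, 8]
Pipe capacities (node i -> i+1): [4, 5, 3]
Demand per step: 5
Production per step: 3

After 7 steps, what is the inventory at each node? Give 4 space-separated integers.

Step 1: demand=5,sold=5 ship[2->3]=3 ship[1->2]=5 ship[0->1]=3 prod=3 -> inv=[3 3 9 6]
Step 2: demand=5,sold=5 ship[2->3]=3 ship[1->2]=3 ship[0->1]=3 prod=3 -> inv=[3 3 9 4]
Step 3: demand=5,sold=4 ship[2->3]=3 ship[1->2]=3 ship[0->1]=3 prod=3 -> inv=[3 3 9 3]
Step 4: demand=5,sold=3 ship[2->3]=3 ship[1->2]=3 ship[0->1]=3 prod=3 -> inv=[3 3 9 3]
Step 5: demand=5,sold=3 ship[2->3]=3 ship[1->2]=3 ship[0->1]=3 prod=3 -> inv=[3 3 9 3]
Step 6: demand=5,sold=3 ship[2->3]=3 ship[1->2]=3 ship[0->1]=3 prod=3 -> inv=[3 3 9 3]
Step 7: demand=5,sold=3 ship[2->3]=3 ship[1->2]=3 ship[0->1]=3 prod=3 -> inv=[3 3 9 3]

3 3 9 3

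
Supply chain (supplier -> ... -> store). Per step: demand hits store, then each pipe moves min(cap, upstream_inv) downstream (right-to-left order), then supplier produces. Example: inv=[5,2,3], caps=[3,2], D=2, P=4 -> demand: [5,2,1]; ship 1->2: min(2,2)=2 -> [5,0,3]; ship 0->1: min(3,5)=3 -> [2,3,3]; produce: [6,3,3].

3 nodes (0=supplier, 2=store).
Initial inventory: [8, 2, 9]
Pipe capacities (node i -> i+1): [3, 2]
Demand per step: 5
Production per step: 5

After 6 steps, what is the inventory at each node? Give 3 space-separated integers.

Step 1: demand=5,sold=5 ship[1->2]=2 ship[0->1]=3 prod=5 -> inv=[10 3 6]
Step 2: demand=5,sold=5 ship[1->2]=2 ship[0->1]=3 prod=5 -> inv=[12 4 3]
Step 3: demand=5,sold=3 ship[1->2]=2 ship[0->1]=3 prod=5 -> inv=[14 5 2]
Step 4: demand=5,sold=2 ship[1->2]=2 ship[0->1]=3 prod=5 -> inv=[16 6 2]
Step 5: demand=5,sold=2 ship[1->2]=2 ship[0->1]=3 prod=5 -> inv=[18 7 2]
Step 6: demand=5,sold=2 ship[1->2]=2 ship[0->1]=3 prod=5 -> inv=[20 8 2]

20 8 2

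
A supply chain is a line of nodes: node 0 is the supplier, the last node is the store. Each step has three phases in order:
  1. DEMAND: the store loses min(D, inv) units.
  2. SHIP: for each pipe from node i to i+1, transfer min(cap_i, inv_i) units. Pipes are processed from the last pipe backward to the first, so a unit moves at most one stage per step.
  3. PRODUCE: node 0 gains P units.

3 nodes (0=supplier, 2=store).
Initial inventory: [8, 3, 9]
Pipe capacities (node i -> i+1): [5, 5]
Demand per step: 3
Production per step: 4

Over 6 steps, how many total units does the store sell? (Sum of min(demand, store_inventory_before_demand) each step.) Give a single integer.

Answer: 18

Derivation:
Step 1: sold=3 (running total=3) -> [7 5 9]
Step 2: sold=3 (running total=6) -> [6 5 11]
Step 3: sold=3 (running total=9) -> [5 5 13]
Step 4: sold=3 (running total=12) -> [4 5 15]
Step 5: sold=3 (running total=15) -> [4 4 17]
Step 6: sold=3 (running total=18) -> [4 4 18]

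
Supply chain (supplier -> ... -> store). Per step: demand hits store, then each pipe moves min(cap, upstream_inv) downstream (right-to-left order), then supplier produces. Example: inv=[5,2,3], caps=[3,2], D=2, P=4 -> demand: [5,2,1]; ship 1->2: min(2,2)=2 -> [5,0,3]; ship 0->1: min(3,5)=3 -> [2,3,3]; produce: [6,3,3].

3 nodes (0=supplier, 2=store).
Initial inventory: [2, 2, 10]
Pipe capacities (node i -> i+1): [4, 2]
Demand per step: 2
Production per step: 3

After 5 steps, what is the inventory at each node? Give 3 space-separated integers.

Step 1: demand=2,sold=2 ship[1->2]=2 ship[0->1]=2 prod=3 -> inv=[3 2 10]
Step 2: demand=2,sold=2 ship[1->2]=2 ship[0->1]=3 prod=3 -> inv=[3 3 10]
Step 3: demand=2,sold=2 ship[1->2]=2 ship[0->1]=3 prod=3 -> inv=[3 4 10]
Step 4: demand=2,sold=2 ship[1->2]=2 ship[0->1]=3 prod=3 -> inv=[3 5 10]
Step 5: demand=2,sold=2 ship[1->2]=2 ship[0->1]=3 prod=3 -> inv=[3 6 10]

3 6 10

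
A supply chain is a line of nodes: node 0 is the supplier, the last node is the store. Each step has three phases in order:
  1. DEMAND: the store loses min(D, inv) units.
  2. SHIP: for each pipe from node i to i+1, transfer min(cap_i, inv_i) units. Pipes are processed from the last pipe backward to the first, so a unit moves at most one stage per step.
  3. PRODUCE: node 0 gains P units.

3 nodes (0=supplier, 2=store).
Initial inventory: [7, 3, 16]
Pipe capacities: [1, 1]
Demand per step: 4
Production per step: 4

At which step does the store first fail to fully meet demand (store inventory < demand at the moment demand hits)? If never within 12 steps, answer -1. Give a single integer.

Step 1: demand=4,sold=4 ship[1->2]=1 ship[0->1]=1 prod=4 -> [10 3 13]
Step 2: demand=4,sold=4 ship[1->2]=1 ship[0->1]=1 prod=4 -> [13 3 10]
Step 3: demand=4,sold=4 ship[1->2]=1 ship[0->1]=1 prod=4 -> [16 3 7]
Step 4: demand=4,sold=4 ship[1->2]=1 ship[0->1]=1 prod=4 -> [19 3 4]
Step 5: demand=4,sold=4 ship[1->2]=1 ship[0->1]=1 prod=4 -> [22 3 1]
Step 6: demand=4,sold=1 ship[1->2]=1 ship[0->1]=1 prod=4 -> [25 3 1]
Step 7: demand=4,sold=1 ship[1->2]=1 ship[0->1]=1 prod=4 -> [28 3 1]
Step 8: demand=4,sold=1 ship[1->2]=1 ship[0->1]=1 prod=4 -> [31 3 1]
Step 9: demand=4,sold=1 ship[1->2]=1 ship[0->1]=1 prod=4 -> [34 3 1]
Step 10: demand=4,sold=1 ship[1->2]=1 ship[0->1]=1 prod=4 -> [37 3 1]
Step 11: demand=4,sold=1 ship[1->2]=1 ship[0->1]=1 prod=4 -> [40 3 1]
Step 12: demand=4,sold=1 ship[1->2]=1 ship[0->1]=1 prod=4 -> [43 3 1]
First stockout at step 6

6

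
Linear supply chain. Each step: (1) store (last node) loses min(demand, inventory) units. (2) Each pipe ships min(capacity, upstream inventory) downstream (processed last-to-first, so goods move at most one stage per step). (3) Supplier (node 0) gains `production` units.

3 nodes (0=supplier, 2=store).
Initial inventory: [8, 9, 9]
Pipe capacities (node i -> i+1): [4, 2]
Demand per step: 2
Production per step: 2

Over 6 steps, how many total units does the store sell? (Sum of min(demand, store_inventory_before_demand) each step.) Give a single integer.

Step 1: sold=2 (running total=2) -> [6 11 9]
Step 2: sold=2 (running total=4) -> [4 13 9]
Step 3: sold=2 (running total=6) -> [2 15 9]
Step 4: sold=2 (running total=8) -> [2 15 9]
Step 5: sold=2 (running total=10) -> [2 15 9]
Step 6: sold=2 (running total=12) -> [2 15 9]

Answer: 12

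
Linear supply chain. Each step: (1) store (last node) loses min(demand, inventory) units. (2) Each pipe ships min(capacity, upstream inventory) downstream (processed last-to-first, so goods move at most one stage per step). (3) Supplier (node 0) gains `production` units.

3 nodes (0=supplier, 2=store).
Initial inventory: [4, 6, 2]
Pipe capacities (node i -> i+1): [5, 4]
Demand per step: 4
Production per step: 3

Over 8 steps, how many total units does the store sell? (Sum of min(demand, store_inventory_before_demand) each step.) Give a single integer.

Answer: 27

Derivation:
Step 1: sold=2 (running total=2) -> [3 6 4]
Step 2: sold=4 (running total=6) -> [3 5 4]
Step 3: sold=4 (running total=10) -> [3 4 4]
Step 4: sold=4 (running total=14) -> [3 3 4]
Step 5: sold=4 (running total=18) -> [3 3 3]
Step 6: sold=3 (running total=21) -> [3 3 3]
Step 7: sold=3 (running total=24) -> [3 3 3]
Step 8: sold=3 (running total=27) -> [3 3 3]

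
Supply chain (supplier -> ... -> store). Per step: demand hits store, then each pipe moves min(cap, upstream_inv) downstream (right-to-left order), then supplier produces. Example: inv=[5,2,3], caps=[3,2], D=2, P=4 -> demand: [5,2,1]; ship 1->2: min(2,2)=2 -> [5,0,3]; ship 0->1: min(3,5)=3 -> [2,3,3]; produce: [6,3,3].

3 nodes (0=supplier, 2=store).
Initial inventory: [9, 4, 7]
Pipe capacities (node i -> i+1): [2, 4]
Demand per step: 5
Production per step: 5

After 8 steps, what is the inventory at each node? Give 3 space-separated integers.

Step 1: demand=5,sold=5 ship[1->2]=4 ship[0->1]=2 prod=5 -> inv=[12 2 6]
Step 2: demand=5,sold=5 ship[1->2]=2 ship[0->1]=2 prod=5 -> inv=[15 2 3]
Step 3: demand=5,sold=3 ship[1->2]=2 ship[0->1]=2 prod=5 -> inv=[18 2 2]
Step 4: demand=5,sold=2 ship[1->2]=2 ship[0->1]=2 prod=5 -> inv=[21 2 2]
Step 5: demand=5,sold=2 ship[1->2]=2 ship[0->1]=2 prod=5 -> inv=[24 2 2]
Step 6: demand=5,sold=2 ship[1->2]=2 ship[0->1]=2 prod=5 -> inv=[27 2 2]
Step 7: demand=5,sold=2 ship[1->2]=2 ship[0->1]=2 prod=5 -> inv=[30 2 2]
Step 8: demand=5,sold=2 ship[1->2]=2 ship[0->1]=2 prod=5 -> inv=[33 2 2]

33 2 2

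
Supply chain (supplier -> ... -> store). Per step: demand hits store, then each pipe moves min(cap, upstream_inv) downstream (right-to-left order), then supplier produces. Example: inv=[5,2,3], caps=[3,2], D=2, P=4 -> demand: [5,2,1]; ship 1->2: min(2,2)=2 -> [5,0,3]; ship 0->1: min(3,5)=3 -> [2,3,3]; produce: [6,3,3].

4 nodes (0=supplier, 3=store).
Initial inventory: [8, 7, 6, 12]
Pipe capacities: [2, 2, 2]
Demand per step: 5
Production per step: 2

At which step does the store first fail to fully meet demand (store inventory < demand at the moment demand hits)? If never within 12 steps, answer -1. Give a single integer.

Step 1: demand=5,sold=5 ship[2->3]=2 ship[1->2]=2 ship[0->1]=2 prod=2 -> [8 7 6 9]
Step 2: demand=5,sold=5 ship[2->3]=2 ship[1->2]=2 ship[0->1]=2 prod=2 -> [8 7 6 6]
Step 3: demand=5,sold=5 ship[2->3]=2 ship[1->2]=2 ship[0->1]=2 prod=2 -> [8 7 6 3]
Step 4: demand=5,sold=3 ship[2->3]=2 ship[1->2]=2 ship[0->1]=2 prod=2 -> [8 7 6 2]
Step 5: demand=5,sold=2 ship[2->3]=2 ship[1->2]=2 ship[0->1]=2 prod=2 -> [8 7 6 2]
Step 6: demand=5,sold=2 ship[2->3]=2 ship[1->2]=2 ship[0->1]=2 prod=2 -> [8 7 6 2]
Step 7: demand=5,sold=2 ship[2->3]=2 ship[1->2]=2 ship[0->1]=2 prod=2 -> [8 7 6 2]
Step 8: demand=5,sold=2 ship[2->3]=2 ship[1->2]=2 ship[0->1]=2 prod=2 -> [8 7 6 2]
Step 9: demand=5,sold=2 ship[2->3]=2 ship[1->2]=2 ship[0->1]=2 prod=2 -> [8 7 6 2]
Step 10: demand=5,sold=2 ship[2->3]=2 ship[1->2]=2 ship[0->1]=2 prod=2 -> [8 7 6 2]
Step 11: demand=5,sold=2 ship[2->3]=2 ship[1->2]=2 ship[0->1]=2 prod=2 -> [8 7 6 2]
Step 12: demand=5,sold=2 ship[2->3]=2 ship[1->2]=2 ship[0->1]=2 prod=2 -> [8 7 6 2]
First stockout at step 4

4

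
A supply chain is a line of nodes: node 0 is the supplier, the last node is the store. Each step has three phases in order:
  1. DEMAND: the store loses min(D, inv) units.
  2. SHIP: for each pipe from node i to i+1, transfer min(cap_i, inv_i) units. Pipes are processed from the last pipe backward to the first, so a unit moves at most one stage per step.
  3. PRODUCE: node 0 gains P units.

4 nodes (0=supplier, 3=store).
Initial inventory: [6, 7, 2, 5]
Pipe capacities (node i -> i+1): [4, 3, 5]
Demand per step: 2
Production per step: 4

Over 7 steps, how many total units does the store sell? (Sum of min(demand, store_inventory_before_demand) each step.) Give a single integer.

Step 1: sold=2 (running total=2) -> [6 8 3 5]
Step 2: sold=2 (running total=4) -> [6 9 3 6]
Step 3: sold=2 (running total=6) -> [6 10 3 7]
Step 4: sold=2 (running total=8) -> [6 11 3 8]
Step 5: sold=2 (running total=10) -> [6 12 3 9]
Step 6: sold=2 (running total=12) -> [6 13 3 10]
Step 7: sold=2 (running total=14) -> [6 14 3 11]

Answer: 14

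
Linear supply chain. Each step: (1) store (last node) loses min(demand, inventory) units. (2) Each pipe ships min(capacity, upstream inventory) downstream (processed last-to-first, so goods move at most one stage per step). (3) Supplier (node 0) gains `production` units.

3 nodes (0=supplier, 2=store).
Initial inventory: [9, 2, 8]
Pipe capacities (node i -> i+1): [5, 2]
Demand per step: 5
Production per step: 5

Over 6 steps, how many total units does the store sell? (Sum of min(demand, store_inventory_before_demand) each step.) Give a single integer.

Answer: 18

Derivation:
Step 1: sold=5 (running total=5) -> [9 5 5]
Step 2: sold=5 (running total=10) -> [9 8 2]
Step 3: sold=2 (running total=12) -> [9 11 2]
Step 4: sold=2 (running total=14) -> [9 14 2]
Step 5: sold=2 (running total=16) -> [9 17 2]
Step 6: sold=2 (running total=18) -> [9 20 2]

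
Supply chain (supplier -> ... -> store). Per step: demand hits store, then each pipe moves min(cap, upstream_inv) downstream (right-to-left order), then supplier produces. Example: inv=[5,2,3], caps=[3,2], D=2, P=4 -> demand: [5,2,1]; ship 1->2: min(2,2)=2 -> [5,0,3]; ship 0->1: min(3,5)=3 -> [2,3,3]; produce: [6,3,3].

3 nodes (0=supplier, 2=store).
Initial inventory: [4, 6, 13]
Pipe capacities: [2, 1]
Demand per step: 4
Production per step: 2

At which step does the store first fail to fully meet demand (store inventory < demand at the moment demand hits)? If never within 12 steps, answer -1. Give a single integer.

Step 1: demand=4,sold=4 ship[1->2]=1 ship[0->1]=2 prod=2 -> [4 7 10]
Step 2: demand=4,sold=4 ship[1->2]=1 ship[0->1]=2 prod=2 -> [4 8 7]
Step 3: demand=4,sold=4 ship[1->2]=1 ship[0->1]=2 prod=2 -> [4 9 4]
Step 4: demand=4,sold=4 ship[1->2]=1 ship[0->1]=2 prod=2 -> [4 10 1]
Step 5: demand=4,sold=1 ship[1->2]=1 ship[0->1]=2 prod=2 -> [4 11 1]
Step 6: demand=4,sold=1 ship[1->2]=1 ship[0->1]=2 prod=2 -> [4 12 1]
Step 7: demand=4,sold=1 ship[1->2]=1 ship[0->1]=2 prod=2 -> [4 13 1]
Step 8: demand=4,sold=1 ship[1->2]=1 ship[0->1]=2 prod=2 -> [4 14 1]
Step 9: demand=4,sold=1 ship[1->2]=1 ship[0->1]=2 prod=2 -> [4 15 1]
Step 10: demand=4,sold=1 ship[1->2]=1 ship[0->1]=2 prod=2 -> [4 16 1]
Step 11: demand=4,sold=1 ship[1->2]=1 ship[0->1]=2 prod=2 -> [4 17 1]
Step 12: demand=4,sold=1 ship[1->2]=1 ship[0->1]=2 prod=2 -> [4 18 1]
First stockout at step 5

5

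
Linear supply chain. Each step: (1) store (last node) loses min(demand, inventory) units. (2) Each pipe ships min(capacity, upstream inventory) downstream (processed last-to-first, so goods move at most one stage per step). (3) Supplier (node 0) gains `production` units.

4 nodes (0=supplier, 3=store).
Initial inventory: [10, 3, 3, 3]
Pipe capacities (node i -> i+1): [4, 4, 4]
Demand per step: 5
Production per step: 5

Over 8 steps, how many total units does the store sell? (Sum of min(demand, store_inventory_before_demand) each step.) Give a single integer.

Step 1: sold=3 (running total=3) -> [11 4 3 3]
Step 2: sold=3 (running total=6) -> [12 4 4 3]
Step 3: sold=3 (running total=9) -> [13 4 4 4]
Step 4: sold=4 (running total=13) -> [14 4 4 4]
Step 5: sold=4 (running total=17) -> [15 4 4 4]
Step 6: sold=4 (running total=21) -> [16 4 4 4]
Step 7: sold=4 (running total=25) -> [17 4 4 4]
Step 8: sold=4 (running total=29) -> [18 4 4 4]

Answer: 29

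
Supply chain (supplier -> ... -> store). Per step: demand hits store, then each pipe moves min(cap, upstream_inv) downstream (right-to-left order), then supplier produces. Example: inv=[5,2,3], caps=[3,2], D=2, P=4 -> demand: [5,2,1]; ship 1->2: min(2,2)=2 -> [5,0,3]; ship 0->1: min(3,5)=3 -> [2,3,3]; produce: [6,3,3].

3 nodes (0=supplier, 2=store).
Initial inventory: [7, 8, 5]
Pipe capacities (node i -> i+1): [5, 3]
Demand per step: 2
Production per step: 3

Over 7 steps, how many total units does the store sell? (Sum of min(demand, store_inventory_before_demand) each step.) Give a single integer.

Step 1: sold=2 (running total=2) -> [5 10 6]
Step 2: sold=2 (running total=4) -> [3 12 7]
Step 3: sold=2 (running total=6) -> [3 12 8]
Step 4: sold=2 (running total=8) -> [3 12 9]
Step 5: sold=2 (running total=10) -> [3 12 10]
Step 6: sold=2 (running total=12) -> [3 12 11]
Step 7: sold=2 (running total=14) -> [3 12 12]

Answer: 14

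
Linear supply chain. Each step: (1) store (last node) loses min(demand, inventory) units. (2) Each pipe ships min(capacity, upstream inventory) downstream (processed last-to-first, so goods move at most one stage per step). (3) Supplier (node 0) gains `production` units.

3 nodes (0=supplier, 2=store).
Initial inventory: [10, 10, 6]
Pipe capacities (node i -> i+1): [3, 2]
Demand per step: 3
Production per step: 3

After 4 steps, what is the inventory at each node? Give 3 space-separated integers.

Step 1: demand=3,sold=3 ship[1->2]=2 ship[0->1]=3 prod=3 -> inv=[10 11 5]
Step 2: demand=3,sold=3 ship[1->2]=2 ship[0->1]=3 prod=3 -> inv=[10 12 4]
Step 3: demand=3,sold=3 ship[1->2]=2 ship[0->1]=3 prod=3 -> inv=[10 13 3]
Step 4: demand=3,sold=3 ship[1->2]=2 ship[0->1]=3 prod=3 -> inv=[10 14 2]

10 14 2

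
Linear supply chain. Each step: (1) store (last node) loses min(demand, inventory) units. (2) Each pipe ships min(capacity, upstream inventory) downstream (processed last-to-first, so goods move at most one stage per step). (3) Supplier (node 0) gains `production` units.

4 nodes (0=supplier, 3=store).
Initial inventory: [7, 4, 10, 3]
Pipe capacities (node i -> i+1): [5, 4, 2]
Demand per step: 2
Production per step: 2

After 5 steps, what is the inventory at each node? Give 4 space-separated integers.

Step 1: demand=2,sold=2 ship[2->3]=2 ship[1->2]=4 ship[0->1]=5 prod=2 -> inv=[4 5 12 3]
Step 2: demand=2,sold=2 ship[2->3]=2 ship[1->2]=4 ship[0->1]=4 prod=2 -> inv=[2 5 14 3]
Step 3: demand=2,sold=2 ship[2->3]=2 ship[1->2]=4 ship[0->1]=2 prod=2 -> inv=[2 3 16 3]
Step 4: demand=2,sold=2 ship[2->3]=2 ship[1->2]=3 ship[0->1]=2 prod=2 -> inv=[2 2 17 3]
Step 5: demand=2,sold=2 ship[2->3]=2 ship[1->2]=2 ship[0->1]=2 prod=2 -> inv=[2 2 17 3]

2 2 17 3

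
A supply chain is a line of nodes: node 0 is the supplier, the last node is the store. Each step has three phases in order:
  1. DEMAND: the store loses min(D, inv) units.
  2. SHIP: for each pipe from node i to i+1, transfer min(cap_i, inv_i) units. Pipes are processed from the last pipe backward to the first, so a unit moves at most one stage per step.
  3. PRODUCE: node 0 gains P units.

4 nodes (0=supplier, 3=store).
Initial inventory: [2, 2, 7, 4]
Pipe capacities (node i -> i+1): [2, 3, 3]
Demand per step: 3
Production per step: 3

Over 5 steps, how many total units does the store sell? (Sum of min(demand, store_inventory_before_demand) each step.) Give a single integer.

Step 1: sold=3 (running total=3) -> [3 2 6 4]
Step 2: sold=3 (running total=6) -> [4 2 5 4]
Step 3: sold=3 (running total=9) -> [5 2 4 4]
Step 4: sold=3 (running total=12) -> [6 2 3 4]
Step 5: sold=3 (running total=15) -> [7 2 2 4]

Answer: 15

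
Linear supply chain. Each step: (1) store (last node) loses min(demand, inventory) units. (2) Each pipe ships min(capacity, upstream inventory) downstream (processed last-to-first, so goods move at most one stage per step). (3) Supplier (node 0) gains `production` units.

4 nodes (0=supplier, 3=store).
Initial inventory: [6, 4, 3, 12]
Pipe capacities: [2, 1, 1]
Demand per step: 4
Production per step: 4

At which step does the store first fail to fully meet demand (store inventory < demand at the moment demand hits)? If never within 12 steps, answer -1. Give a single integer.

Step 1: demand=4,sold=4 ship[2->3]=1 ship[1->2]=1 ship[0->1]=2 prod=4 -> [8 5 3 9]
Step 2: demand=4,sold=4 ship[2->3]=1 ship[1->2]=1 ship[0->1]=2 prod=4 -> [10 6 3 6]
Step 3: demand=4,sold=4 ship[2->3]=1 ship[1->2]=1 ship[0->1]=2 prod=4 -> [12 7 3 3]
Step 4: demand=4,sold=3 ship[2->3]=1 ship[1->2]=1 ship[0->1]=2 prod=4 -> [14 8 3 1]
Step 5: demand=4,sold=1 ship[2->3]=1 ship[1->2]=1 ship[0->1]=2 prod=4 -> [16 9 3 1]
Step 6: demand=4,sold=1 ship[2->3]=1 ship[1->2]=1 ship[0->1]=2 prod=4 -> [18 10 3 1]
Step 7: demand=4,sold=1 ship[2->3]=1 ship[1->2]=1 ship[0->1]=2 prod=4 -> [20 11 3 1]
Step 8: demand=4,sold=1 ship[2->3]=1 ship[1->2]=1 ship[0->1]=2 prod=4 -> [22 12 3 1]
Step 9: demand=4,sold=1 ship[2->3]=1 ship[1->2]=1 ship[0->1]=2 prod=4 -> [24 13 3 1]
Step 10: demand=4,sold=1 ship[2->3]=1 ship[1->2]=1 ship[0->1]=2 prod=4 -> [26 14 3 1]
Step 11: demand=4,sold=1 ship[2->3]=1 ship[1->2]=1 ship[0->1]=2 prod=4 -> [28 15 3 1]
Step 12: demand=4,sold=1 ship[2->3]=1 ship[1->2]=1 ship[0->1]=2 prod=4 -> [30 16 3 1]
First stockout at step 4

4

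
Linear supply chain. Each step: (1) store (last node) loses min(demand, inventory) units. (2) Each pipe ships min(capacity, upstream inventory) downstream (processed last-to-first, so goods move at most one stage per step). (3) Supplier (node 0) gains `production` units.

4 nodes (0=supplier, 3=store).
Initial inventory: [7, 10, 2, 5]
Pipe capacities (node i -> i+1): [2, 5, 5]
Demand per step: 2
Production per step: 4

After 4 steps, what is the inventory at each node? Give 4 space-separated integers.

Step 1: demand=2,sold=2 ship[2->3]=2 ship[1->2]=5 ship[0->1]=2 prod=4 -> inv=[9 7 5 5]
Step 2: demand=2,sold=2 ship[2->3]=5 ship[1->2]=5 ship[0->1]=2 prod=4 -> inv=[11 4 5 8]
Step 3: demand=2,sold=2 ship[2->3]=5 ship[1->2]=4 ship[0->1]=2 prod=4 -> inv=[13 2 4 11]
Step 4: demand=2,sold=2 ship[2->3]=4 ship[1->2]=2 ship[0->1]=2 prod=4 -> inv=[15 2 2 13]

15 2 2 13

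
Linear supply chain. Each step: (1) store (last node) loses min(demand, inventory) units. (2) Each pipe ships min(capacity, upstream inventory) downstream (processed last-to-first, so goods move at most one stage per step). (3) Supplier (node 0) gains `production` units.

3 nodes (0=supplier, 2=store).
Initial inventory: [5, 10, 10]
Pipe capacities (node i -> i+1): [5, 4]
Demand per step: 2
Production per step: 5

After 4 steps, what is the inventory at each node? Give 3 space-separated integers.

Step 1: demand=2,sold=2 ship[1->2]=4 ship[0->1]=5 prod=5 -> inv=[5 11 12]
Step 2: demand=2,sold=2 ship[1->2]=4 ship[0->1]=5 prod=5 -> inv=[5 12 14]
Step 3: demand=2,sold=2 ship[1->2]=4 ship[0->1]=5 prod=5 -> inv=[5 13 16]
Step 4: demand=2,sold=2 ship[1->2]=4 ship[0->1]=5 prod=5 -> inv=[5 14 18]

5 14 18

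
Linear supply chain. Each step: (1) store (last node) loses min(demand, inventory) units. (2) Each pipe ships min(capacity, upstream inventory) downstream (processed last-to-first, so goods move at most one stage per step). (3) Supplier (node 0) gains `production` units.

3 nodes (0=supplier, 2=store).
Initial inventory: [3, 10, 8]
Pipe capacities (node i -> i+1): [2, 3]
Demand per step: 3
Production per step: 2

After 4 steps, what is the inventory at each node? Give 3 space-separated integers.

Step 1: demand=3,sold=3 ship[1->2]=3 ship[0->1]=2 prod=2 -> inv=[3 9 8]
Step 2: demand=3,sold=3 ship[1->2]=3 ship[0->1]=2 prod=2 -> inv=[3 8 8]
Step 3: demand=3,sold=3 ship[1->2]=3 ship[0->1]=2 prod=2 -> inv=[3 7 8]
Step 4: demand=3,sold=3 ship[1->2]=3 ship[0->1]=2 prod=2 -> inv=[3 6 8]

3 6 8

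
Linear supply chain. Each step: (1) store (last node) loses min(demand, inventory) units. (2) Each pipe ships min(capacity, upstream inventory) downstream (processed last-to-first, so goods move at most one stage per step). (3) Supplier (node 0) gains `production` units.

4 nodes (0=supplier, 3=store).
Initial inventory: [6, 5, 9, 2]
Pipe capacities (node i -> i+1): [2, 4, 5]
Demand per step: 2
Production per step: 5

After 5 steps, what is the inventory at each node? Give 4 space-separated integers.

Step 1: demand=2,sold=2 ship[2->3]=5 ship[1->2]=4 ship[0->1]=2 prod=5 -> inv=[9 3 8 5]
Step 2: demand=2,sold=2 ship[2->3]=5 ship[1->2]=3 ship[0->1]=2 prod=5 -> inv=[12 2 6 8]
Step 3: demand=2,sold=2 ship[2->3]=5 ship[1->2]=2 ship[0->1]=2 prod=5 -> inv=[15 2 3 11]
Step 4: demand=2,sold=2 ship[2->3]=3 ship[1->2]=2 ship[0->1]=2 prod=5 -> inv=[18 2 2 12]
Step 5: demand=2,sold=2 ship[2->3]=2 ship[1->2]=2 ship[0->1]=2 prod=5 -> inv=[21 2 2 12]

21 2 2 12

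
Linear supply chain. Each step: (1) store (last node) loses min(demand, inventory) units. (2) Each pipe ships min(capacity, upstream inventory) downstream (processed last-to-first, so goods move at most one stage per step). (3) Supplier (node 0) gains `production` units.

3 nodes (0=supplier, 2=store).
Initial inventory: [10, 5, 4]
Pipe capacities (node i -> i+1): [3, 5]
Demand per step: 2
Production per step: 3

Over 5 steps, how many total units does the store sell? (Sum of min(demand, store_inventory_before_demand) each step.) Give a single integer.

Answer: 10

Derivation:
Step 1: sold=2 (running total=2) -> [10 3 7]
Step 2: sold=2 (running total=4) -> [10 3 8]
Step 3: sold=2 (running total=6) -> [10 3 9]
Step 4: sold=2 (running total=8) -> [10 3 10]
Step 5: sold=2 (running total=10) -> [10 3 11]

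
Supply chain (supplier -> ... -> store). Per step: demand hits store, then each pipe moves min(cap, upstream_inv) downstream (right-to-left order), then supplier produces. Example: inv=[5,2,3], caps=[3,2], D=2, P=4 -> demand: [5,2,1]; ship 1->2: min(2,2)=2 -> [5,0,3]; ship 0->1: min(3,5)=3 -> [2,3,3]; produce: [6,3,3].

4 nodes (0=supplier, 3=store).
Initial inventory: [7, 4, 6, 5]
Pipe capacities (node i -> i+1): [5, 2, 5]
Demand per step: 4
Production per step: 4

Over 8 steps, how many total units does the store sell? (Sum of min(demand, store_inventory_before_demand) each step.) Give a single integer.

Step 1: sold=4 (running total=4) -> [6 7 3 6]
Step 2: sold=4 (running total=8) -> [5 10 2 5]
Step 3: sold=4 (running total=12) -> [4 13 2 3]
Step 4: sold=3 (running total=15) -> [4 15 2 2]
Step 5: sold=2 (running total=17) -> [4 17 2 2]
Step 6: sold=2 (running total=19) -> [4 19 2 2]
Step 7: sold=2 (running total=21) -> [4 21 2 2]
Step 8: sold=2 (running total=23) -> [4 23 2 2]

Answer: 23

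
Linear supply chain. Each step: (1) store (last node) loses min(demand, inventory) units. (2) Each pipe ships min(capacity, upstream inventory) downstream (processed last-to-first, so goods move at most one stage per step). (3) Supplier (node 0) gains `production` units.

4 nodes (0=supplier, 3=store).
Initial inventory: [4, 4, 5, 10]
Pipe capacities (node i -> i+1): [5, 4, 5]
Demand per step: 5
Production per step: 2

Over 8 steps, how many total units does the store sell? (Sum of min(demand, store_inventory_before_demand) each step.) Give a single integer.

Step 1: sold=5 (running total=5) -> [2 4 4 10]
Step 2: sold=5 (running total=10) -> [2 2 4 9]
Step 3: sold=5 (running total=15) -> [2 2 2 8]
Step 4: sold=5 (running total=20) -> [2 2 2 5]
Step 5: sold=5 (running total=25) -> [2 2 2 2]
Step 6: sold=2 (running total=27) -> [2 2 2 2]
Step 7: sold=2 (running total=29) -> [2 2 2 2]
Step 8: sold=2 (running total=31) -> [2 2 2 2]

Answer: 31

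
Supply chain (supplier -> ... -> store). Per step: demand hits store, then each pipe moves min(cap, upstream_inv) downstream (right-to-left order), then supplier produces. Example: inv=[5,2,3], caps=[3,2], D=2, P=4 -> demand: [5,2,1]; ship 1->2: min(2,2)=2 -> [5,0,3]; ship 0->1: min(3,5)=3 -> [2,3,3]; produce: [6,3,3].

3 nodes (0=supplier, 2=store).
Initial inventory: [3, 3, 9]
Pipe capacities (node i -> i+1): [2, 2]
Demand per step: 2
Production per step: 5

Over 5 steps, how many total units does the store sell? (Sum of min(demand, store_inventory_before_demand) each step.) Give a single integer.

Answer: 10

Derivation:
Step 1: sold=2 (running total=2) -> [6 3 9]
Step 2: sold=2 (running total=4) -> [9 3 9]
Step 3: sold=2 (running total=6) -> [12 3 9]
Step 4: sold=2 (running total=8) -> [15 3 9]
Step 5: sold=2 (running total=10) -> [18 3 9]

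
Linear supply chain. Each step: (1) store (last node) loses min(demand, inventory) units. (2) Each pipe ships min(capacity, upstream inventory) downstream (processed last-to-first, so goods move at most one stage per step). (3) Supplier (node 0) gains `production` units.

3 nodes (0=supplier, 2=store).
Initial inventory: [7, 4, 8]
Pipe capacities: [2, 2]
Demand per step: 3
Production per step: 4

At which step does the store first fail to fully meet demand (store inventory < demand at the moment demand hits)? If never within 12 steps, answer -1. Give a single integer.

Step 1: demand=3,sold=3 ship[1->2]=2 ship[0->1]=2 prod=4 -> [9 4 7]
Step 2: demand=3,sold=3 ship[1->2]=2 ship[0->1]=2 prod=4 -> [11 4 6]
Step 3: demand=3,sold=3 ship[1->2]=2 ship[0->1]=2 prod=4 -> [13 4 5]
Step 4: demand=3,sold=3 ship[1->2]=2 ship[0->1]=2 prod=4 -> [15 4 4]
Step 5: demand=3,sold=3 ship[1->2]=2 ship[0->1]=2 prod=4 -> [17 4 3]
Step 6: demand=3,sold=3 ship[1->2]=2 ship[0->1]=2 prod=4 -> [19 4 2]
Step 7: demand=3,sold=2 ship[1->2]=2 ship[0->1]=2 prod=4 -> [21 4 2]
Step 8: demand=3,sold=2 ship[1->2]=2 ship[0->1]=2 prod=4 -> [23 4 2]
Step 9: demand=3,sold=2 ship[1->2]=2 ship[0->1]=2 prod=4 -> [25 4 2]
Step 10: demand=3,sold=2 ship[1->2]=2 ship[0->1]=2 prod=4 -> [27 4 2]
Step 11: demand=3,sold=2 ship[1->2]=2 ship[0->1]=2 prod=4 -> [29 4 2]
Step 12: demand=3,sold=2 ship[1->2]=2 ship[0->1]=2 prod=4 -> [31 4 2]
First stockout at step 7

7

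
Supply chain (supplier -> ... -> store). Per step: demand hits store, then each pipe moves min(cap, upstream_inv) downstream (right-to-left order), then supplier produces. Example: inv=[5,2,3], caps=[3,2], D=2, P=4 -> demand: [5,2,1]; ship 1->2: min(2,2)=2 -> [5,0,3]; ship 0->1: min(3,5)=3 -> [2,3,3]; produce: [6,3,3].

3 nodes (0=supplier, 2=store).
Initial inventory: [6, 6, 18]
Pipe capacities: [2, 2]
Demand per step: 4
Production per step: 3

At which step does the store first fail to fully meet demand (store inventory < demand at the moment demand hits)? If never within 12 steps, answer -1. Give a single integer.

Step 1: demand=4,sold=4 ship[1->2]=2 ship[0->1]=2 prod=3 -> [7 6 16]
Step 2: demand=4,sold=4 ship[1->2]=2 ship[0->1]=2 prod=3 -> [8 6 14]
Step 3: demand=4,sold=4 ship[1->2]=2 ship[0->1]=2 prod=3 -> [9 6 12]
Step 4: demand=4,sold=4 ship[1->2]=2 ship[0->1]=2 prod=3 -> [10 6 10]
Step 5: demand=4,sold=4 ship[1->2]=2 ship[0->1]=2 prod=3 -> [11 6 8]
Step 6: demand=4,sold=4 ship[1->2]=2 ship[0->1]=2 prod=3 -> [12 6 6]
Step 7: demand=4,sold=4 ship[1->2]=2 ship[0->1]=2 prod=3 -> [13 6 4]
Step 8: demand=4,sold=4 ship[1->2]=2 ship[0->1]=2 prod=3 -> [14 6 2]
Step 9: demand=4,sold=2 ship[1->2]=2 ship[0->1]=2 prod=3 -> [15 6 2]
Step 10: demand=4,sold=2 ship[1->2]=2 ship[0->1]=2 prod=3 -> [16 6 2]
Step 11: demand=4,sold=2 ship[1->2]=2 ship[0->1]=2 prod=3 -> [17 6 2]
Step 12: demand=4,sold=2 ship[1->2]=2 ship[0->1]=2 prod=3 -> [18 6 2]
First stockout at step 9

9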